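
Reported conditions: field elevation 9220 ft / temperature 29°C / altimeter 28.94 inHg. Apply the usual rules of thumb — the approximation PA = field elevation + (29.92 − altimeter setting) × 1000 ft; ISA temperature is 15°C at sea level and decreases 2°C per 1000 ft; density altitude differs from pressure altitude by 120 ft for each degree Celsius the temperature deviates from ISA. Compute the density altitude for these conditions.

14328 ft

Pressure altitude = 9220 + (29.92 − 28.94) × 1000 = 9220 + (+980) = 10200 ft.
ISA temperature at 10200 ft = 15 − 2 × (10200/1000) = -5.4°C.
ISA deviation = 29 − (-5.4) = +34.4°C.
Density altitude = 10200 + 120 × (34.4) = 14328 ft.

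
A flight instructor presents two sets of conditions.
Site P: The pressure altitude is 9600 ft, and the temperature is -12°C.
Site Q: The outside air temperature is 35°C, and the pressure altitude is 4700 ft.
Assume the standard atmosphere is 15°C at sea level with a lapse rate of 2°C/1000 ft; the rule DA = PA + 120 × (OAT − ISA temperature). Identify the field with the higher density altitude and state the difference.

Site P by 436 ft

Site P: ISA temp = -4.2°C, deviation -7.8°C, DA = 9600 + 120 × (-7.8) = 8664 ft.
Site Q: ISA temp = 5.6°C, deviation +29.4°C, DA = 4700 + 120 × 29.4 = 8228 ft.
Site P is higher by 8664 − 8228 = 436 ft.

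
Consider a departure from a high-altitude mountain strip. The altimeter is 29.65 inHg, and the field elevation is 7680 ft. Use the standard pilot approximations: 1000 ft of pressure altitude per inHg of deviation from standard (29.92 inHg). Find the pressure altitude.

7950 ft

Pressure correction = (29.92 − 29.65) × 1000 = +270 ft.
Pressure altitude = 7680 + (+270) = 7950 ft.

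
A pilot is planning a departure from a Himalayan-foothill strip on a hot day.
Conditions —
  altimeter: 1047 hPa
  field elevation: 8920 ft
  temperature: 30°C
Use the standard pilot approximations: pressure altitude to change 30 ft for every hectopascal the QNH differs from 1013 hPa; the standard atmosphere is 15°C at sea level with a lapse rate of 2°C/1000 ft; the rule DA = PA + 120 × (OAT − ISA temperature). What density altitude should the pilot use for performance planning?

11596 ft

Pressure altitude = 8920 + (1013 − 1047) × 30 = 8920 + (-1020) = 7900 ft.
ISA temperature at 7900 ft = 15 − 2 × (7900/1000) = -0.8°C.
ISA deviation = 30 − (-0.8) = +30.8°C.
Density altitude = 7900 + 120 × (30.8) = 11596 ft.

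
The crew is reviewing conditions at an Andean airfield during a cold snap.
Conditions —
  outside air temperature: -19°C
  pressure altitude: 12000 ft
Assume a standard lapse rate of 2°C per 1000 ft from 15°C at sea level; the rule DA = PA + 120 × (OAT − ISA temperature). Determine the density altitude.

10800 ft

ISA temperature at 12000 ft = 15 − 2 × (12000/1000) = -9°C.
ISA deviation = -19 − (-9) = -10°C.
Density altitude = 12000 + 120 × (-10) = 12000 + (-1200) = 10800 ft.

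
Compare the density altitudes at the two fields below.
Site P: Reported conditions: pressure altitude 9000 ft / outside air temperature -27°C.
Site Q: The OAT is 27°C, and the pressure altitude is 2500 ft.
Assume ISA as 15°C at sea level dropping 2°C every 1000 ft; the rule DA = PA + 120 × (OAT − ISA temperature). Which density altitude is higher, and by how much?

Site P by 1580 ft

Site P: ISA temp = -3°C, deviation -24°C, DA = 9000 + 120 × (-24) = 6120 ft.
Site Q: ISA temp = 10°C, deviation +17°C, DA = 2500 + 120 × 17 = 4540 ft.
Site P is higher by 6120 − 4540 = 1580 ft.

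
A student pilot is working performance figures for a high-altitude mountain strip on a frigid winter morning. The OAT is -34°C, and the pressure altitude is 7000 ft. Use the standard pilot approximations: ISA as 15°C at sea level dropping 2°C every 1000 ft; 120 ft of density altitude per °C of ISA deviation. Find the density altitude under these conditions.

ISA temperature at 7000 ft = 15 − 2 × (7000/1000) = 1°C.
ISA deviation = -34 − 1 = -35°C.
Density altitude = 7000 + 120 × (-35) = 7000 + (-4200) = 2800 ft.

2800 ft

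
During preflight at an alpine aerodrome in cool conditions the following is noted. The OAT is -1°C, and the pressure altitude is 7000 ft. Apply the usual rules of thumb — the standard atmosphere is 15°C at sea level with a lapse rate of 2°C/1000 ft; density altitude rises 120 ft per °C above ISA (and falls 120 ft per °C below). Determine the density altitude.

6760 ft

ISA temperature at 7000 ft = 15 − 2 × (7000/1000) = 1°C.
ISA deviation = -1 − 1 = -2°C.
Density altitude = 7000 + 120 × (-2) = 7000 + (-240) = 6760 ft.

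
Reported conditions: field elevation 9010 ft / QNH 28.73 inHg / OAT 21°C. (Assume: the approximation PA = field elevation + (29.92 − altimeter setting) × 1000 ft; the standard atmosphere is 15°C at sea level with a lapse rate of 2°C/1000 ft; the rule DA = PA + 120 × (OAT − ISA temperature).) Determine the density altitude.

13368 ft

Pressure altitude = 9010 + (29.92 − 28.73) × 1000 = 9010 + (+1190) = 10200 ft.
ISA temperature at 10200 ft = 15 − 2 × (10200/1000) = -5.4°C.
ISA deviation = 21 − (-5.4) = +26.4°C.
Density altitude = 10200 + 120 × (26.4) = 13368 ft.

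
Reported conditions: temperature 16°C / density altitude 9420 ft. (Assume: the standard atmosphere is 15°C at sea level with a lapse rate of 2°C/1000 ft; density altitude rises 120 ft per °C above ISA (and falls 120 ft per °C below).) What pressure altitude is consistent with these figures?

7500 ft

DA = PA + 120 × (OAT − (15 − 2·PA/1000)) = PA + 120·OAT − 1800 + 0.24·PA = 1.24·PA + 120·OAT − 1800.
So 1.24·PA = 9420 − 120 × 16 + 1800 = 9300.
PA = 9300 / 1.24 = 7500 ft.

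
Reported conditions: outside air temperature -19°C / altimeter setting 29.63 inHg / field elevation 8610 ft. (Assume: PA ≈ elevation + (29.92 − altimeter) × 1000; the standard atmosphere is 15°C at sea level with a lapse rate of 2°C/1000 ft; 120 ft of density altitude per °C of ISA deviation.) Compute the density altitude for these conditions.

Pressure altitude = 8610 + (29.92 − 29.63) × 1000 = 8610 + (+290) = 8900 ft.
ISA temperature at 8900 ft = 15 − 2 × (8900/1000) = -2.8°C.
ISA deviation = -19 − (-2.8) = -16.2°C.
Density altitude = 8900 + 120 × (-16.2) = 6956 ft.

6956 ft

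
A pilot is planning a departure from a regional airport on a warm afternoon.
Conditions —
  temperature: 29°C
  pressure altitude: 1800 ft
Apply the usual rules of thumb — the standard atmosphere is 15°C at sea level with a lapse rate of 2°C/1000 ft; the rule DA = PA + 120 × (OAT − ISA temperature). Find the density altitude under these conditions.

ISA temperature at 1800 ft = 15 − 2 × (1800/1000) = 11.4°C.
ISA deviation = 29 − 11.4 = +17.6°C.
Density altitude = 1800 + 120 × (17.6) = 1800 + (+2112) = 3912 ft.

3912 ft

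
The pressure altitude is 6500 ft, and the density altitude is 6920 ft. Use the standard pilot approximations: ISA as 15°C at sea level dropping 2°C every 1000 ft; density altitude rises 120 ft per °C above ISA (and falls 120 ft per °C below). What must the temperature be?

5.5°C

Density altitude − pressure altitude = 6920 − 6500 = +420 ft.
At 120 ft/°C that is an ISA deviation of 420/120 = +3.5°C.
ISA temperature at 6500 ft = 15 − 2 × (6500/1000) = 2°C.
OAT = ISA + deviation = 2 + (+3.5) = 5.5°C.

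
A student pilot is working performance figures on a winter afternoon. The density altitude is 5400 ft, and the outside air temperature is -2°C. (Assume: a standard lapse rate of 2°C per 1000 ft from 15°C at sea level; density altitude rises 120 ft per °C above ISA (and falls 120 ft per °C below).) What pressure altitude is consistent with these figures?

DA = PA + 120 × (OAT − (15 − 2·PA/1000)) = PA + 120·OAT − 1800 + 0.24·PA = 1.24·PA + 120·OAT − 1800.
So 1.24·PA = 5400 − 120 × (-2) + 1800 = 7440.
PA = 7440 / 1.24 = 6000 ft.

6000 ft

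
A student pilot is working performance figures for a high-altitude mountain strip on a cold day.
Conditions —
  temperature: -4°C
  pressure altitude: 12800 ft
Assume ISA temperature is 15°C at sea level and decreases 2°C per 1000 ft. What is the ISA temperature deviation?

ISA+6.6°C

ISA temperature at 12800 ft = 15 − 2 × (12800/1000) = -10.6°C.
Deviation = OAT − ISA = -4 − (-10.6) = +6.6°C.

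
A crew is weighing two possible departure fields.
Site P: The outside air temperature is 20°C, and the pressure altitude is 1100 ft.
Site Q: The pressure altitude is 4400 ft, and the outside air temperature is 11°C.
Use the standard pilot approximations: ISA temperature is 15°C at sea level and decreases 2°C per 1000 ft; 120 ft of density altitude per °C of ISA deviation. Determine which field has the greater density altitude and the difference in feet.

Site Q by 3012 ft

Site P: ISA temp = 12.8°C, deviation +7.2°C, DA = 1100 + 120 × 7.2 = 1964 ft.
Site Q: ISA temp = 6.2°C, deviation +4.8°C, DA = 4400 + 120 × 4.8 = 4976 ft.
Site Q is higher by 4976 − 1964 = 3012 ft.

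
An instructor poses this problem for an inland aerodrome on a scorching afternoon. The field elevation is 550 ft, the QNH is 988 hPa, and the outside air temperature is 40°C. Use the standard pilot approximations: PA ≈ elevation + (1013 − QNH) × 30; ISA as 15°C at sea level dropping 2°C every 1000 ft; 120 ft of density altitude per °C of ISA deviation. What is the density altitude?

Pressure altitude = 550 + (1013 − 988) × 30 = 550 + (+750) = 1300 ft.
ISA temperature at 1300 ft = 15 − 2 × (1300/1000) = 12.4°C.
ISA deviation = 40 − 12.4 = +27.6°C.
Density altitude = 1300 + 120 × (27.6) = 4612 ft.

4612 ft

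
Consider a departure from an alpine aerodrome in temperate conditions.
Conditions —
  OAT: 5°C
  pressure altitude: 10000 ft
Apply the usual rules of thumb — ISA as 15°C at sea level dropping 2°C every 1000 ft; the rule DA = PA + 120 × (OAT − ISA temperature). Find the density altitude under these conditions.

11200 ft

ISA temperature at 10000 ft = 15 − 2 × (10000/1000) = -5°C.
ISA deviation = 5 − (-5) = +10°C.
Density altitude = 10000 + 120 × (10) = 10000 + (+1200) = 11200 ft.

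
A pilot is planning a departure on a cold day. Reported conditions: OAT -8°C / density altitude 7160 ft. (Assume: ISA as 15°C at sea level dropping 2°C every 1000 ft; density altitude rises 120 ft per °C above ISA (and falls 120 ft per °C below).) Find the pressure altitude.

DA = PA + 120 × (OAT − (15 − 2·PA/1000)) = PA + 120·OAT − 1800 + 0.24·PA = 1.24·PA + 120·OAT − 1800.
So 1.24·PA = 7160 − 120 × (-8) + 1800 = 9920.
PA = 9920 / 1.24 = 8000 ft.

8000 ft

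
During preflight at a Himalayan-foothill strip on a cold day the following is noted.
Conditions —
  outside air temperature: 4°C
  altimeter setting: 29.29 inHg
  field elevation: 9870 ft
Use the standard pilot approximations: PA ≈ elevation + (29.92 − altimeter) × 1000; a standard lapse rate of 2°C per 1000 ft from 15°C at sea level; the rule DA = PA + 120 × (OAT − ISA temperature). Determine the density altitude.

Pressure altitude = 9870 + (29.92 − 29.29) × 1000 = 9870 + (+630) = 10500 ft.
ISA temperature at 10500 ft = 15 − 2 × (10500/1000) = -6°C.
ISA deviation = 4 − (-6) = +10°C.
Density altitude = 10500 + 120 × (10) = 11700 ft.

11700 ft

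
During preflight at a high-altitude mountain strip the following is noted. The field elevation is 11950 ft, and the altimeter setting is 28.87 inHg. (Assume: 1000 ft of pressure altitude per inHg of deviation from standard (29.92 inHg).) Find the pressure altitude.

13000 ft

Pressure correction = (29.92 − 28.87) × 1000 = +1050 ft.
Pressure altitude = 11950 + (+1050) = 13000 ft.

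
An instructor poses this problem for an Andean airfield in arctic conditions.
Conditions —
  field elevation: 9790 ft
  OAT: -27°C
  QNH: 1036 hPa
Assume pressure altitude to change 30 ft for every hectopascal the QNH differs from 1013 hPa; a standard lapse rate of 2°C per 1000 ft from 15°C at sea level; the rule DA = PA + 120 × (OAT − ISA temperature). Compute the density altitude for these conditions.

6244 ft

Pressure altitude = 9790 + (1013 − 1036) × 30 = 9790 + (-690) = 9100 ft.
ISA temperature at 9100 ft = 15 − 2 × (9100/1000) = -3.2°C.
ISA deviation = -27 − (-3.2) = -23.8°C.
Density altitude = 9100 + 120 × (-23.8) = 6244 ft.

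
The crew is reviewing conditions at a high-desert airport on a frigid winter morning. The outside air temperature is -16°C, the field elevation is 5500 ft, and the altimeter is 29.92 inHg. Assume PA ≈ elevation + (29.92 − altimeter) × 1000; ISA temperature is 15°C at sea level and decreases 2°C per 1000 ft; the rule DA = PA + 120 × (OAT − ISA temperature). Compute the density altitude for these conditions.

Pressure altitude = 5500 + (29.92 − 29.92) × 1000 = 5500 + (0) = 5500 ft.
ISA temperature at 5500 ft = 15 − 2 × (5500/1000) = 4°C.
ISA deviation = -16 − 4 = -20°C.
Density altitude = 5500 + 120 × (-20) = 3100 ft.

3100 ft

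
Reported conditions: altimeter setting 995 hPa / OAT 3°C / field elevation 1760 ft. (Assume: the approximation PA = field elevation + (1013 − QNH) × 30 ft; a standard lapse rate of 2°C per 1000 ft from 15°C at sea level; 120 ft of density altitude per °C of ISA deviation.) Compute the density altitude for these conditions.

1412 ft

Pressure altitude = 1760 + (1013 − 995) × 30 = 1760 + (+540) = 2300 ft.
ISA temperature at 2300 ft = 15 − 2 × (2300/1000) = 10.4°C.
ISA deviation = 3 − 10.4 = -7.4°C.
Density altitude = 2300 + 120 × (-7.4) = 1412 ft.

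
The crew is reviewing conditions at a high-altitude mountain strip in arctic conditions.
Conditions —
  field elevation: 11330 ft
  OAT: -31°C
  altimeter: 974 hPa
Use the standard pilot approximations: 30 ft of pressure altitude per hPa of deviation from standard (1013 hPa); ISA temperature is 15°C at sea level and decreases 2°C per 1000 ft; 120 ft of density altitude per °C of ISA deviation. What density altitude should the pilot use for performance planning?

Pressure altitude = 11330 + (1013 − 974) × 30 = 11330 + (+1170) = 12500 ft.
ISA temperature at 12500 ft = 15 − 2 × (12500/1000) = -10°C.
ISA deviation = -31 − (-10) = -21°C.
Density altitude = 12500 + 120 × (-21) = 9980 ft.

9980 ft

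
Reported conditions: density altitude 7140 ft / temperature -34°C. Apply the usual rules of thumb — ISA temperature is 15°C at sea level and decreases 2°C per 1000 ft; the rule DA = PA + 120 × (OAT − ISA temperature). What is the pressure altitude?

DA = PA + 120 × (OAT − (15 − 2·PA/1000)) = PA + 120·OAT − 1800 + 0.24·PA = 1.24·PA + 120·OAT − 1800.
So 1.24·PA = 7140 − 120 × (-34) + 1800 = 13020.
PA = 13020 / 1.24 = 10500 ft.

10500 ft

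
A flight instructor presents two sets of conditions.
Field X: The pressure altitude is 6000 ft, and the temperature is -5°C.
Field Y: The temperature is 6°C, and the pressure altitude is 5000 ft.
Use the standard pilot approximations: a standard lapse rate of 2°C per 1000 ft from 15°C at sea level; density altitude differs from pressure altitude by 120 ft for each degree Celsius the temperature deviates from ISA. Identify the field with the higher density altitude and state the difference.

Field Y by 80 ft

Field X: ISA temp = 3°C, deviation -8°C, DA = 6000 + 120 × (-8) = 5040 ft.
Field Y: ISA temp = 5°C, deviation +1°C, DA = 5000 + 120 × 1 = 5120 ft.
Field Y is higher by 5120 − 5040 = 80 ft.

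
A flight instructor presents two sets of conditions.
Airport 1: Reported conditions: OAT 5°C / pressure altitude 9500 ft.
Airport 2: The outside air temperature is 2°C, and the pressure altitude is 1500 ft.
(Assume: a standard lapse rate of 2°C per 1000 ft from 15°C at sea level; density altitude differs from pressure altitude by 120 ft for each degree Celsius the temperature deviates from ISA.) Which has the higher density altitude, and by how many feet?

Airport 1: ISA temp = -4°C, deviation +9°C, DA = 9500 + 120 × 9 = 10580 ft.
Airport 2: ISA temp = 12°C, deviation -10°C, DA = 1500 + 120 × (-10) = 300 ft.
Airport 1 is higher by 10580 − 300 = 10280 ft.

Airport 1 by 10280 ft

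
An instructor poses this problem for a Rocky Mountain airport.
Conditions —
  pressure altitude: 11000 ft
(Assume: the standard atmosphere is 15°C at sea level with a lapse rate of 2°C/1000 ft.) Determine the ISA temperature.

ISA temperature = 15 − 2 × (11000/1000) = 15 − 22 = -7°C.

-7°C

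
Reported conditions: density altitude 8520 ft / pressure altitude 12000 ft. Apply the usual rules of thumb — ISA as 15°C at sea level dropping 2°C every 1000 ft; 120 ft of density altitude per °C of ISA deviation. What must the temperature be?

-38°C

Density altitude − pressure altitude = 8520 − 12000 = -3480 ft.
At 120 ft/°C that is an ISA deviation of -3480/120 = -29°C.
ISA temperature at 12000 ft = 15 − 2 × (12000/1000) = -9°C.
OAT = ISA + deviation = -9 + (-29) = -38°C.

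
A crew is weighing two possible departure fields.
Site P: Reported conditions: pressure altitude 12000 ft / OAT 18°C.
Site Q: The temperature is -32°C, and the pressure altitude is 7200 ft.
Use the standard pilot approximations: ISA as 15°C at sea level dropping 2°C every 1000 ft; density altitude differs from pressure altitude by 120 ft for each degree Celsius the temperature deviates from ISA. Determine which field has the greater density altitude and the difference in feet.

Site P: ISA temp = -9°C, deviation +27°C, DA = 12000 + 120 × 27 = 15240 ft.
Site Q: ISA temp = 0.6°C, deviation -32.6°C, DA = 7200 + 120 × (-32.6) = 3288 ft.
Site P is higher by 15240 − 3288 = 11952 ft.

Site P by 11952 ft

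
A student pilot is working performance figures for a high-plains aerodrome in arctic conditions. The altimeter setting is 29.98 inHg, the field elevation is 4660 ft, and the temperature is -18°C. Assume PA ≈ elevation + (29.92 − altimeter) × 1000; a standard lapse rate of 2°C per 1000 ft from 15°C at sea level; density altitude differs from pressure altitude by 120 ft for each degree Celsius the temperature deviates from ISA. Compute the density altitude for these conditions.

Pressure altitude = 4660 + (29.92 − 29.98) × 1000 = 4660 + (-60) = 4600 ft.
ISA temperature at 4600 ft = 15 − 2 × (4600/1000) = 5.8°C.
ISA deviation = -18 − 5.8 = -23.8°C.
Density altitude = 4600 + 120 × (-23.8) = 1744 ft.

1744 ft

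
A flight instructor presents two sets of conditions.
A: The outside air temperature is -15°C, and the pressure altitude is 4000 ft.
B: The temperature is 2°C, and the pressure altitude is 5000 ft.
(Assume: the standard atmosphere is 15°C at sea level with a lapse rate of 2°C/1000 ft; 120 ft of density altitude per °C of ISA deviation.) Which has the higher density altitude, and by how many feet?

A: ISA temp = 7°C, deviation -22°C, DA = 4000 + 120 × (-22) = 1360 ft.
B: ISA temp = 5°C, deviation -3°C, DA = 5000 + 120 × (-3) = 4640 ft.
B is higher by 4640 − 1360 = 3280 ft.

B by 3280 ft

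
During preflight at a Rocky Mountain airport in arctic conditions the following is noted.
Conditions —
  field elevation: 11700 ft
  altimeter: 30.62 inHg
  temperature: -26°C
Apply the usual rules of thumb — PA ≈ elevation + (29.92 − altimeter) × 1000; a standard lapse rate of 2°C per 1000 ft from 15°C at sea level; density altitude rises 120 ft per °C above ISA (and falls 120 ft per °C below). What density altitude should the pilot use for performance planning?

8720 ft

Pressure altitude = 11700 + (29.92 − 30.62) × 1000 = 11700 + (-700) = 11000 ft.
ISA temperature at 11000 ft = 15 − 2 × (11000/1000) = -7°C.
ISA deviation = -26 − (-7) = -19°C.
Density altitude = 11000 + 120 × (-19) = 8720 ft.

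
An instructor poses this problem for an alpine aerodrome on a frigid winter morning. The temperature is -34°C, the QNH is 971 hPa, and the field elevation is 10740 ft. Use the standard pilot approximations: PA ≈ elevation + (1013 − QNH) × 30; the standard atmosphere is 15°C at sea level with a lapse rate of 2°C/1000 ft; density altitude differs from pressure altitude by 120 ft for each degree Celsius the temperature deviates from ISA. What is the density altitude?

Pressure altitude = 10740 + (1013 − 971) × 30 = 10740 + (+1260) = 12000 ft.
ISA temperature at 12000 ft = 15 − 2 × (12000/1000) = -9°C.
ISA deviation = -34 − (-9) = -25°C.
Density altitude = 12000 + 120 × (-25) = 9000 ft.

9000 ft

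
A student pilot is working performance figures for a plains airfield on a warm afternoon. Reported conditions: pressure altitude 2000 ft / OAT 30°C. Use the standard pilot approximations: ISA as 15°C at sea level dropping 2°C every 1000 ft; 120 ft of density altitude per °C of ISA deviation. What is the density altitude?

4280 ft

ISA temperature at 2000 ft = 15 − 2 × (2000/1000) = 11°C.
ISA deviation = 30 − 11 = +19°C.
Density altitude = 2000 + 120 × (19) = 2000 + (+2280) = 4280 ft.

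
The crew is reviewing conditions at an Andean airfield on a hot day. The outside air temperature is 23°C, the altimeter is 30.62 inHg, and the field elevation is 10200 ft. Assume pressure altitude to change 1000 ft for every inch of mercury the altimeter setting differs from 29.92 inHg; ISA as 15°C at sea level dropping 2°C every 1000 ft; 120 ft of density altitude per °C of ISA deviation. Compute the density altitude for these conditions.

Pressure altitude = 10200 + (29.92 − 30.62) × 1000 = 10200 + (-700) = 9500 ft.
ISA temperature at 9500 ft = 15 − 2 × (9500/1000) = -4°C.
ISA deviation = 23 − (-4) = +27°C.
Density altitude = 9500 + 120 × (27) = 12740 ft.

12740 ft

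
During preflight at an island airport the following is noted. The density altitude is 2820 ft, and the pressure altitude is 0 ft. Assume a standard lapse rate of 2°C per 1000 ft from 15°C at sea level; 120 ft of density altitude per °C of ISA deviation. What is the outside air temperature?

38.5°C

Density altitude − pressure altitude = 2820 − 0 = +2820 ft.
At 120 ft/°C that is an ISA deviation of 2820/120 = +23.5°C.
ISA temperature at 0 ft = 15 − 2 × (0/1000) = 15°C.
OAT = ISA + deviation = 15 + (+23.5) = 38.5°C.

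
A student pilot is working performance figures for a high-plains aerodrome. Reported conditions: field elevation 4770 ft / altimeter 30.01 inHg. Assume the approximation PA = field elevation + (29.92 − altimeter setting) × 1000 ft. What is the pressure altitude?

Pressure correction = (29.92 − 30.01) × 1000 = -90 ft.
Pressure altitude = 4770 + (-90) = 4680 ft.

4680 ft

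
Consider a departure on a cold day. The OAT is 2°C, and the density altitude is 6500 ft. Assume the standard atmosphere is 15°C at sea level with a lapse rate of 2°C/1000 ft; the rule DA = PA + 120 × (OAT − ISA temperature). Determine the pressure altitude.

6500 ft

DA = PA + 120 × (OAT − (15 − 2·PA/1000)) = PA + 120·OAT − 1800 + 0.24·PA = 1.24·PA + 120·OAT − 1800.
So 1.24·PA = 6500 − 120 × 2 + 1800 = 8060.
PA = 8060 / 1.24 = 6500 ft.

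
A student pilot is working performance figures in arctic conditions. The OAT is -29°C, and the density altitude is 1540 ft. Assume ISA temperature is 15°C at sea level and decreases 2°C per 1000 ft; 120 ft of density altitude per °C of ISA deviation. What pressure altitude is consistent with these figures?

5500 ft

DA = PA + 120 × (OAT − (15 − 2·PA/1000)) = PA + 120·OAT − 1800 + 0.24·PA = 1.24·PA + 120·OAT − 1800.
So 1.24·PA = 1540 − 120 × (-29) + 1800 = 6820.
PA = 6820 / 1.24 = 5500 ft.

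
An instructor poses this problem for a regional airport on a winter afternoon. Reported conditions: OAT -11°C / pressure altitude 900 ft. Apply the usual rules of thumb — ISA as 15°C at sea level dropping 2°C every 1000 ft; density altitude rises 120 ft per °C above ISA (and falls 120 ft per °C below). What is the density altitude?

-2004 ft

ISA temperature at 900 ft = 15 − 2 × (900/1000) = 13.2°C.
ISA deviation = -11 − 13.2 = -24.2°C.
Density altitude = 900 + 120 × (-24.2) = 900 + (-2904) = -2004 ft.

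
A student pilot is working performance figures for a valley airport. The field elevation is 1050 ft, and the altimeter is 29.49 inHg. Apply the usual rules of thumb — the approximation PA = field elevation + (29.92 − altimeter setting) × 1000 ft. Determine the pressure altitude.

1480 ft

Pressure correction = (29.92 − 29.49) × 1000 = +430 ft.
Pressure altitude = 1050 + (+430) = 1480 ft.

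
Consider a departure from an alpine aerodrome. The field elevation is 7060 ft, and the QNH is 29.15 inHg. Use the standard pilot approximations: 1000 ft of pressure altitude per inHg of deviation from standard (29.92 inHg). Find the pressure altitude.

Pressure correction = (29.92 − 29.15) × 1000 = +770 ft.
Pressure altitude = 7060 + (+770) = 7830 ft.

7830 ft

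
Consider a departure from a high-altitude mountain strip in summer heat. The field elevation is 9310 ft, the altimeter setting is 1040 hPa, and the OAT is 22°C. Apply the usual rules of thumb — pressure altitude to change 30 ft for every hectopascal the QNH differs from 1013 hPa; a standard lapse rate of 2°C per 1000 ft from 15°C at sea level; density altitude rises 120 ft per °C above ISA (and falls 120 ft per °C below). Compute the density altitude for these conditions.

11380 ft

Pressure altitude = 9310 + (1013 − 1040) × 30 = 9310 + (-810) = 8500 ft.
ISA temperature at 8500 ft = 15 − 2 × (8500/1000) = -2°C.
ISA deviation = 22 − (-2) = +24°C.
Density altitude = 8500 + 120 × (24) = 11380 ft.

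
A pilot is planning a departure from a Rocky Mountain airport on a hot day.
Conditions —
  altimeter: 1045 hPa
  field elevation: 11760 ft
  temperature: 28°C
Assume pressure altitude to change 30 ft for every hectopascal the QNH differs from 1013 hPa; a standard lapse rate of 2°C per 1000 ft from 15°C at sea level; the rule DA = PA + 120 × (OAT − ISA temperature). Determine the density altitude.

Pressure altitude = 11760 + (1013 − 1045) × 30 = 11760 + (-960) = 10800 ft.
ISA temperature at 10800 ft = 15 − 2 × (10800/1000) = -6.6°C.
ISA deviation = 28 − (-6.6) = +34.6°C.
Density altitude = 10800 + 120 × (34.6) = 14952 ft.

14952 ft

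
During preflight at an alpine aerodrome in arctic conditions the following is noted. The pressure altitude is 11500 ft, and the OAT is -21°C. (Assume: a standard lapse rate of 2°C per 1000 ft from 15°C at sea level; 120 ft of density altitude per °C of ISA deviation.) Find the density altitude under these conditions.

ISA temperature at 11500 ft = 15 − 2 × (11500/1000) = -8°C.
ISA deviation = -21 − (-8) = -13°C.
Density altitude = 11500 + 120 × (-13) = 11500 + (-1560) = 9940 ft.

9940 ft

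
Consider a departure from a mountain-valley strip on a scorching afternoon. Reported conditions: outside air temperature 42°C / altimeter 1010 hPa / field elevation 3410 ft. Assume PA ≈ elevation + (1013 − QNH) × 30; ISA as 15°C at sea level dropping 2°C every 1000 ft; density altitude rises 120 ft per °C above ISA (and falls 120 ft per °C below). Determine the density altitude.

Pressure altitude = 3410 + (1013 − 1010) × 30 = 3410 + (+90) = 3500 ft.
ISA temperature at 3500 ft = 15 − 2 × (3500/1000) = 8°C.
ISA deviation = 42 − 8 = +34°C.
Density altitude = 3500 + 120 × (34) = 7580 ft.

7580 ft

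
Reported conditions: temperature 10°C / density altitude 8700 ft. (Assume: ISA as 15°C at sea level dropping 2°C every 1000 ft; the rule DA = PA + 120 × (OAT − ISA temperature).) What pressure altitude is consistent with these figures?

DA = PA + 120 × (OAT − (15 − 2·PA/1000)) = PA + 120·OAT − 1800 + 0.24·PA = 1.24·PA + 120·OAT − 1800.
So 1.24·PA = 8700 − 120 × 10 + 1800 = 9300.
PA = 9300 / 1.24 = 7500 ft.

7500 ft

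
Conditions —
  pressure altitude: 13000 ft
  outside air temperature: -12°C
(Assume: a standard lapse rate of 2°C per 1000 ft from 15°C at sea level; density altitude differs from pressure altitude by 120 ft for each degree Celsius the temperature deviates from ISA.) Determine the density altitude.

12880 ft

ISA temperature at 13000 ft = 15 − 2 × (13000/1000) = -11°C.
ISA deviation = -12 − (-11) = -1°C.
Density altitude = 13000 + 120 × (-1) = 13000 + (-120) = 12880 ft.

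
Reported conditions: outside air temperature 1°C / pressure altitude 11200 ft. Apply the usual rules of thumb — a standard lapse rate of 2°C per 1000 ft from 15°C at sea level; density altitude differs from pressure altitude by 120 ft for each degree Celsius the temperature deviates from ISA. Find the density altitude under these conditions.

12208 ft

ISA temperature at 11200 ft = 15 − 2 × (11200/1000) = -7.4°C.
ISA deviation = 1 − (-7.4) = +8.4°C.
Density altitude = 11200 + 120 × (8.4) = 11200 + (+1008) = 12208 ft.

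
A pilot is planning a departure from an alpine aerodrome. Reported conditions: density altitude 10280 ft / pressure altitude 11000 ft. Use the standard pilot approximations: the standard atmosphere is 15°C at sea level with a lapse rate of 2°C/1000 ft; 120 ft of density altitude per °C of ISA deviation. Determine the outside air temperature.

-13°C

Density altitude − pressure altitude = 10280 − 11000 = -720 ft.
At 120 ft/°C that is an ISA deviation of -720/120 = -6°C.
ISA temperature at 11000 ft = 15 − 2 × (11000/1000) = -7°C.
OAT = ISA + deviation = -7 + (-6) = -13°C.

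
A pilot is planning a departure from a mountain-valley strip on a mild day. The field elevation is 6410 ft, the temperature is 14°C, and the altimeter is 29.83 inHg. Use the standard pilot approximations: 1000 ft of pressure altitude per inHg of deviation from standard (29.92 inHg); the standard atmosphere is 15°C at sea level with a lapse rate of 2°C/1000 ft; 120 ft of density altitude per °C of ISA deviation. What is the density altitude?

7940 ft

Pressure altitude = 6410 + (29.92 − 29.83) × 1000 = 6410 + (+90) = 6500 ft.
ISA temperature at 6500 ft = 15 − 2 × (6500/1000) = 2°C.
ISA deviation = 14 − 2 = +12°C.
Density altitude = 6500 + 120 × (12) = 7940 ft.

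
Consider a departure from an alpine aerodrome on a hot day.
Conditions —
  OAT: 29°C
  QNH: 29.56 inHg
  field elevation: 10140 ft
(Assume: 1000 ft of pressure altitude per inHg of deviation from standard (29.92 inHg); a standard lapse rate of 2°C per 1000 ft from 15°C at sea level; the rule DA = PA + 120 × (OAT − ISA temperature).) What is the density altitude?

Pressure altitude = 10140 + (29.92 − 29.56) × 1000 = 10140 + (+360) = 10500 ft.
ISA temperature at 10500 ft = 15 − 2 × (10500/1000) = -6°C.
ISA deviation = 29 − (-6) = +35°C.
Density altitude = 10500 + 120 × (35) = 14700 ft.

14700 ft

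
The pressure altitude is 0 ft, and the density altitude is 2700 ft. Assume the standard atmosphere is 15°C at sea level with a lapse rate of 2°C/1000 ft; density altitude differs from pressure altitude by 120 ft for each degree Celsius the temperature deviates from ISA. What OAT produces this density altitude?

37.5°C

Density altitude − pressure altitude = 2700 − 0 = +2700 ft.
At 120 ft/°C that is an ISA deviation of 2700/120 = +22.5°C.
ISA temperature at 0 ft = 15 − 2 × (0/1000) = 15°C.
OAT = ISA + deviation = 15 + (+22.5) = 37.5°C.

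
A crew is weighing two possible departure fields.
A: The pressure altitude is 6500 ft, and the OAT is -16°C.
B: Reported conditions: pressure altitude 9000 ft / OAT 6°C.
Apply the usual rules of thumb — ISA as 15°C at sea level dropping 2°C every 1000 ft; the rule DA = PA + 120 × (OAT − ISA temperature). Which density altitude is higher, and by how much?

A: ISA temp = 2°C, deviation -18°C, DA = 6500 + 120 × (-18) = 4340 ft.
B: ISA temp = -3°C, deviation +9°C, DA = 9000 + 120 × 9 = 10080 ft.
B is higher by 10080 − 4340 = 5740 ft.

B by 5740 ft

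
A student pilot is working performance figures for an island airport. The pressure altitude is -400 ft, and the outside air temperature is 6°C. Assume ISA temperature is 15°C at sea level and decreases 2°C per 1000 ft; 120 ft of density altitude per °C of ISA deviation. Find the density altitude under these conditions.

ISA temperature at -400 ft = 15 − 2 × (-400/1000) = 15.8°C.
ISA deviation = 6 − 15.8 = -9.8°C.
Density altitude = -400 + 120 × (-9.8) = -400 + (-1176) = -1576 ft.

-1576 ft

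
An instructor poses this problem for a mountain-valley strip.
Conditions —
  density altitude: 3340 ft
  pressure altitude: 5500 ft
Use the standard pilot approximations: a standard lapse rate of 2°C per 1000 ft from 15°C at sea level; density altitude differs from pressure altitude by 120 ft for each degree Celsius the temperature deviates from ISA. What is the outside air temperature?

Density altitude − pressure altitude = 3340 − 5500 = -2160 ft.
At 120 ft/°C that is an ISA deviation of -2160/120 = -18°C.
ISA temperature at 5500 ft = 15 − 2 × (5500/1000) = 4°C.
OAT = ISA + deviation = 4 + (-18) = -14°C.

-14°C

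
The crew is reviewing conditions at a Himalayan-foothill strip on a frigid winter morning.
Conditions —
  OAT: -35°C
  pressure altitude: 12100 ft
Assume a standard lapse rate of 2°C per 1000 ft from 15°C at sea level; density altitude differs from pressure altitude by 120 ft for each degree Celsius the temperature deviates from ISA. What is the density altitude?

9004 ft

ISA temperature at 12100 ft = 15 − 2 × (12100/1000) = -9.2°C.
ISA deviation = -35 − (-9.2) = -25.8°C.
Density altitude = 12100 + 120 × (-25.8) = 12100 + (-3096) = 9004 ft.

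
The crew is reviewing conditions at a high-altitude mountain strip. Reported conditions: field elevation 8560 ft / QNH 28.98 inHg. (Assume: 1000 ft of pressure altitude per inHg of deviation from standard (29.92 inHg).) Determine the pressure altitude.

Pressure correction = (29.92 − 28.98) × 1000 = +940 ft.
Pressure altitude = 8560 + (+940) = 9500 ft.

9500 ft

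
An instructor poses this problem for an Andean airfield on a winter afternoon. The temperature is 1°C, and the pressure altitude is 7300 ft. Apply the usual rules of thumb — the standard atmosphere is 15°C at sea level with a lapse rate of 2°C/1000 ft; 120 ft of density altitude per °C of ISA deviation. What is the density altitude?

7372 ft

ISA temperature at 7300 ft = 15 − 2 × (7300/1000) = 0.4°C.
ISA deviation = 1 − 0.4 = +0.6°C.
Density altitude = 7300 + 120 × (0.6) = 7300 + (+72) = 7372 ft.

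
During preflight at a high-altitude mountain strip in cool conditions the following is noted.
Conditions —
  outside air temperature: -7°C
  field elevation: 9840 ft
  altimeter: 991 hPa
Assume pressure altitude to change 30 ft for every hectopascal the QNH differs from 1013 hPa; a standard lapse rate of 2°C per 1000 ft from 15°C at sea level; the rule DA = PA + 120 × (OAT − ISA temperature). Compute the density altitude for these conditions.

Pressure altitude = 9840 + (1013 − 991) × 30 = 9840 + (+660) = 10500 ft.
ISA temperature at 10500 ft = 15 − 2 × (10500/1000) = -6°C.
ISA deviation = -7 − (-6) = -1°C.
Density altitude = 10500 + 120 × (-1) = 10380 ft.

10380 ft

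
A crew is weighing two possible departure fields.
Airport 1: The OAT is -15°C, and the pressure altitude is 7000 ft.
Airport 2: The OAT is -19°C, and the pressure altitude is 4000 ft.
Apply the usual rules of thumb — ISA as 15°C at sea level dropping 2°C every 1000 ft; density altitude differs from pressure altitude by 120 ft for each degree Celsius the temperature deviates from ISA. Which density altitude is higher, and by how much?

Airport 1 by 4200 ft

Airport 1: ISA temp = 1°C, deviation -16°C, DA = 7000 + 120 × (-16) = 5080 ft.
Airport 2: ISA temp = 7°C, deviation -26°C, DA = 4000 + 120 × (-26) = 880 ft.
Airport 1 is higher by 5080 − 880 = 4200 ft.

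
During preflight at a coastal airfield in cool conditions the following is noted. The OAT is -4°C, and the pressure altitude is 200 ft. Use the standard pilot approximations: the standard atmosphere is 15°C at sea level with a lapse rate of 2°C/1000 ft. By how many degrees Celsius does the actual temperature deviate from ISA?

ISA temperature at 200 ft = 15 − 2 × (200/1000) = 14.6°C.
Deviation = OAT − ISA = -4 − 14.6 = -18.6°C.

ISA-18.6°C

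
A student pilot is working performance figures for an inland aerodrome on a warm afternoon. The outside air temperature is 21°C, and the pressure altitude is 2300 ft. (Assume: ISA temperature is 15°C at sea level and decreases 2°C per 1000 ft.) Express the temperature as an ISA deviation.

ISA+10.6°C

ISA temperature at 2300 ft = 15 − 2 × (2300/1000) = 10.4°C.
Deviation = OAT − ISA = 21 − 10.4 = +10.6°C.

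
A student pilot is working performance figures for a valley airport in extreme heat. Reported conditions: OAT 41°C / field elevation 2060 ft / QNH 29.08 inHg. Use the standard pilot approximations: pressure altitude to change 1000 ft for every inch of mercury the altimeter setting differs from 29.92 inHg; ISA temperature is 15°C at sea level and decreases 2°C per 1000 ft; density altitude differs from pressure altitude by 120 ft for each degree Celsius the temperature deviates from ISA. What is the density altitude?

Pressure altitude = 2060 + (29.92 − 29.08) × 1000 = 2060 + (+840) = 2900 ft.
ISA temperature at 2900 ft = 15 − 2 × (2900/1000) = 9.2°C.
ISA deviation = 41 − 9.2 = +31.8°C.
Density altitude = 2900 + 120 × (31.8) = 6716 ft.

6716 ft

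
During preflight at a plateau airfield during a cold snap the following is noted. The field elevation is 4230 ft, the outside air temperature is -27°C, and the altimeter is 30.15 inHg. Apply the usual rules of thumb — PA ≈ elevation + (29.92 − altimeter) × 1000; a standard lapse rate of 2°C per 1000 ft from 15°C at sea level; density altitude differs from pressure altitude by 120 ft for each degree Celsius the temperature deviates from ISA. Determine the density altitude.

Pressure altitude = 4230 + (29.92 − 30.15) × 1000 = 4230 + (-230) = 4000 ft.
ISA temperature at 4000 ft = 15 − 2 × (4000/1000) = 7°C.
ISA deviation = -27 − 7 = -34°C.
Density altitude = 4000 + 120 × (-34) = -80 ft.

-80 ft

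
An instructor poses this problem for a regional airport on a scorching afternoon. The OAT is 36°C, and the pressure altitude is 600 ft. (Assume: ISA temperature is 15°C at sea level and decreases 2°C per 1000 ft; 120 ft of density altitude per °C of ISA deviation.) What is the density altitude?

ISA temperature at 600 ft = 15 − 2 × (600/1000) = 13.8°C.
ISA deviation = 36 − 13.8 = +22.2°C.
Density altitude = 600 + 120 × (22.2) = 600 + (+2664) = 3264 ft.

3264 ft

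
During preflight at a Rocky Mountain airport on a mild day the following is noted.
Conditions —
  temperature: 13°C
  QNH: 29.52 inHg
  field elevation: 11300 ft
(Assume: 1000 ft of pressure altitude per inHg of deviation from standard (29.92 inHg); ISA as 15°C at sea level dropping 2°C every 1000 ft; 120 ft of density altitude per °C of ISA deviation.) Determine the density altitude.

14268 ft

Pressure altitude = 11300 + (29.92 − 29.52) × 1000 = 11300 + (+400) = 11700 ft.
ISA temperature at 11700 ft = 15 − 2 × (11700/1000) = -8.4°C.
ISA deviation = 13 − (-8.4) = +21.4°C.
Density altitude = 11700 + 120 × (21.4) = 14268 ft.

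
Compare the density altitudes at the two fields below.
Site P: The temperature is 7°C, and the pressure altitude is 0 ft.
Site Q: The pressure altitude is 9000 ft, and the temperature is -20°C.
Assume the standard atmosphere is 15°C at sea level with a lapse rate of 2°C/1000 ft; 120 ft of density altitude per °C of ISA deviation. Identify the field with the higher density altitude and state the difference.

Site P: ISA temp = 15°C, deviation -8°C, DA = 0 + 120 × (-8) = -960 ft.
Site Q: ISA temp = -3°C, deviation -17°C, DA = 9000 + 120 × (-17) = 6960 ft.
Site Q is higher by 6960 − (-960) = 7920 ft.

Site Q by 7920 ft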